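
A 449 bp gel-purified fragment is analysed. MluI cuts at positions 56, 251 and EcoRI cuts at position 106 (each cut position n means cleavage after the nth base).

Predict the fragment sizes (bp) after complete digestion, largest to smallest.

198, 145, 56, 50 bp

Combined cut positions (sorted): 56, 106, 251.
Linear molecule, 3 cuts → 4 fragments:
  56 − 0 = 56 bp
  106 − 56 = 50 bp
  251 − 106 = 145 bp
  449 − 251 = 198 bp
Sorted largest to smallest: 198, 145, 56, 50 bp.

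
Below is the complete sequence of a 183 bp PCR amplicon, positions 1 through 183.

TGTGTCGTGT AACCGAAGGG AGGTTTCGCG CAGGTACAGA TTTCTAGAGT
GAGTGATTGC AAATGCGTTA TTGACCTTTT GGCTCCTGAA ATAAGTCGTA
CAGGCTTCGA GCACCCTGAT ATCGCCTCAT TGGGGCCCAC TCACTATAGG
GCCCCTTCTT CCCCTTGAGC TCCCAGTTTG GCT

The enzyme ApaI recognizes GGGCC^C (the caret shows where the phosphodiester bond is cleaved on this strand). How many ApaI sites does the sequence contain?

GGGCCC occurs starting at positions 133, 149.
ApaI cuts at 2 sites.

2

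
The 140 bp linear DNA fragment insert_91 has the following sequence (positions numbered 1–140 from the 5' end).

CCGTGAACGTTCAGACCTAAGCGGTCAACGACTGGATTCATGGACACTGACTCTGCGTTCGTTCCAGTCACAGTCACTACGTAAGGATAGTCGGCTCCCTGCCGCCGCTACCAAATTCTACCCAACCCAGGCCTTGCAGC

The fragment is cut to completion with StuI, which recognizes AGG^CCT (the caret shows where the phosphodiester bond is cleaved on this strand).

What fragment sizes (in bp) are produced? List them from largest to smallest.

The StuI site (AGGCCT) starts at position 129.
StuI cuts after base 3 of each site, so after position 131.
Linear molecule, 1 cut → 2 fragments:
  1–131 → 131 bp
  132–140 → 9 bp
Sorted largest to smallest: 131, 9 bp.

131, 9 bp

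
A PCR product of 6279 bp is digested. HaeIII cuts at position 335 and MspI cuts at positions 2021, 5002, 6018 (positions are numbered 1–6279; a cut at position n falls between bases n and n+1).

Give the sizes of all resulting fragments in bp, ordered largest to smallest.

Combined cut positions (sorted): 335, 2021, 5002, 6018.
Linear molecule, 4 cuts → 5 fragments:
  335 − 0 = 335 bp
  2021 − 335 = 1686 bp
  5002 − 2021 = 2981 bp
  6018 − 5002 = 1016 bp
  6279 − 6018 = 261 bp
Sorted largest to smallest: 2981, 1686, 1016, 335, 261 bp.

2981, 1686, 1016, 335, 261 bp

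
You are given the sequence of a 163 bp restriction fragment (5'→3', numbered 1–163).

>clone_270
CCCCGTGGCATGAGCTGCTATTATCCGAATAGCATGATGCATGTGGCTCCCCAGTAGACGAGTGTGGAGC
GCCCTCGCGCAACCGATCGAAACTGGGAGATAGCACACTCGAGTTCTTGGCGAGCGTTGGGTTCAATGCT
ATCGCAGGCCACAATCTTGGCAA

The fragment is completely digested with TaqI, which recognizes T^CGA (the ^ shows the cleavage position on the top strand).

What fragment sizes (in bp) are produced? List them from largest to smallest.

TaqI sites (TCGA) start at positions 87, 109.
TaqI cuts after the first base of each site, so after positions 87, 109.
Linear molecule, 2 cuts → 3 fragments:
  1–87 → 87 bp
  88–109 → 22 bp
  110–163 → 54 bp
Sorted largest to smallest: 87, 54, 22 bp.

87, 54, 22 bp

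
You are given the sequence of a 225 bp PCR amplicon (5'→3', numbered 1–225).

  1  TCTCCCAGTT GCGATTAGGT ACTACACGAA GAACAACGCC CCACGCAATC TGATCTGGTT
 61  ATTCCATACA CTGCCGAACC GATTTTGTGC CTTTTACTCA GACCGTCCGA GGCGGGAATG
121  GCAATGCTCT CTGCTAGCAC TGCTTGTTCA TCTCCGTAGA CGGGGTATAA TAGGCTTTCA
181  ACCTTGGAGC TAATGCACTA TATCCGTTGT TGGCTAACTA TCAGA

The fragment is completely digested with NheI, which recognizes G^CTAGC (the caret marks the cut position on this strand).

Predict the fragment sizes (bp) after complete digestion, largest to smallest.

The NheI site (GCTAGC) starts at position 133.
NheI cuts after the first base of each site, so after position 133.
Linear molecule, 1 cut → 2 fragments:
  1–133 → 133 bp
  134–225 → 92 bp
Sorted largest to smallest: 133, 92 bp.

133, 92 bp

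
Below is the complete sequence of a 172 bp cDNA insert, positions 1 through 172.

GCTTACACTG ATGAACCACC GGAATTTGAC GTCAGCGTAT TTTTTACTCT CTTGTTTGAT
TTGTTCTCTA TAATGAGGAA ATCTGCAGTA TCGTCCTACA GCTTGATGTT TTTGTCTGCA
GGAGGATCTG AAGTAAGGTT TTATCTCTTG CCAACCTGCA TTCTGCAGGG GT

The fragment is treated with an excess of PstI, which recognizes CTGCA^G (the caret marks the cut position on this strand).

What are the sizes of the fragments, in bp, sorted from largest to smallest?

87, 47, 33, 5 bp

PstI sites (CTGCAG) start at positions 83, 116, 163.
PstI cuts after base 5 of each site (before the last base), so after positions 87, 120, 167.
Linear molecule, 3 cuts → 4 fragments:
  1–87 → 87 bp
  88–120 → 33 bp
  121–167 → 47 bp
  168–172 → 5 bp
Sorted largest to smallest: 87, 47, 33, 5 bp.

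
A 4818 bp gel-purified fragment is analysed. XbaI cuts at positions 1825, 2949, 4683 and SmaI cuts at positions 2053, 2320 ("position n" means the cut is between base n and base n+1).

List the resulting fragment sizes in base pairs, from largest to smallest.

Combined cut positions (sorted): 1825, 2053, 2320, 2949, 4683.
Linear molecule, 5 cuts → 6 fragments:
  1825 − 0 = 1825 bp
  2053 − 1825 = 228 bp
  2320 − 2053 = 267 bp
  2949 − 2320 = 629 bp
  4683 − 2949 = 1734 bp
  4818 − 4683 = 135 bp
Sorted largest to smallest: 1825, 1734, 629, 267, 228, 135 bp.

1825, 1734, 629, 267, 228, 135 bp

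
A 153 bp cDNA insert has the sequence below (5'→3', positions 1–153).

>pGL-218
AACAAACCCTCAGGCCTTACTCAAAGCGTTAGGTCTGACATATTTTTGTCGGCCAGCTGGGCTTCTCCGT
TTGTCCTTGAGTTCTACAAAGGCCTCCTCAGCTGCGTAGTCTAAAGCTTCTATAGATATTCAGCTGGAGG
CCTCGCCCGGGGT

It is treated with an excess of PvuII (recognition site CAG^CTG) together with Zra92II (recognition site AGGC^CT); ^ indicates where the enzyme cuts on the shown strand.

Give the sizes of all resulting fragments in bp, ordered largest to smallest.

PvuII sites (CAGCTG) start at positions 54, 99, 131.
PvuII cuts after base 3 of each site, so after positions 56, 101, 133.
Zra92II sites (AGGCCT) start at positions 12, 90, 138.
Zra92II cuts after base 4 of each site, so after positions 15, 93, 141.
Combined cut positions: 15, 56, 93, 101, 133, 141.
Linear molecule, 6 cuts → 7 fragments:
  1–15 → 15 bp
  16–56 → 41 bp
  57–93 → 37 bp
  94–101 → 8 bp
  102–133 → 32 bp
  134–141 → 8 bp
  142–153 → 12 bp
Sorted largest to smallest: 41, 37, 32, 15, 12, 8, 8 bp.

41, 37, 32, 15, 12, 8, 8 bp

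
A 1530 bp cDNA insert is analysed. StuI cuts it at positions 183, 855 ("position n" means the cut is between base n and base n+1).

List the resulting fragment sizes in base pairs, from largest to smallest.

Linear molecule, 2 cuts → 3 fragments:
  183 − 0 = 183 bp
  855 − 183 = 672 bp
  1530 − 855 = 675 bp
Sorted largest to smallest: 675, 672, 183 bp.

675, 672, 183 bp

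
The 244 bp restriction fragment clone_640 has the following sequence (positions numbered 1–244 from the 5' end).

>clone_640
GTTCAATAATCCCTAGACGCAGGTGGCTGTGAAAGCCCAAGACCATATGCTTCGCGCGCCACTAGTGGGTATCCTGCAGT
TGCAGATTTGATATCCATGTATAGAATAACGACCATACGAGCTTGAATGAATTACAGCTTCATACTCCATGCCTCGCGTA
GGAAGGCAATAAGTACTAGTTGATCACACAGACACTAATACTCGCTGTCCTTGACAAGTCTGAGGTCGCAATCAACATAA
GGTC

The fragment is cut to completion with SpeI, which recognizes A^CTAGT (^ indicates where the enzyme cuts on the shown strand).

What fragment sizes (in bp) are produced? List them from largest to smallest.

114, 69, 61 bp

SpeI sites (ACTAGT) start at positions 61, 175.
SpeI cuts after the first base of each site, so after positions 61, 175.
Linear molecule, 2 cuts → 3 fragments:
  1–61 → 61 bp
  62–175 → 114 bp
  176–244 → 69 bp
Sorted largest to smallest: 114, 69, 61 bp.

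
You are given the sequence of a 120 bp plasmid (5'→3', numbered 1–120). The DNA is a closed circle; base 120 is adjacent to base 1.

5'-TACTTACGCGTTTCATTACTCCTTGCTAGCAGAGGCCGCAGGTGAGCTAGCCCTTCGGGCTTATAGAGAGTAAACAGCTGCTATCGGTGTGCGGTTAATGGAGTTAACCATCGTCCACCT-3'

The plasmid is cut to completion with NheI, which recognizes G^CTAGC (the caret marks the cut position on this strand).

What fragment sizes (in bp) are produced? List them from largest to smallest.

99, 21 bp

NheI sites (GCTAGC) start at positions 25, 46.
NheI cuts after the first base of each site, so after positions 25, 46.
Circular molecule, 2 cuts → 2 fragments:
  26–46 → 21 bp
  47–120 then 1–25 → 74 + 25 = 99 bp
Sorted largest to smallest: 99, 21 bp.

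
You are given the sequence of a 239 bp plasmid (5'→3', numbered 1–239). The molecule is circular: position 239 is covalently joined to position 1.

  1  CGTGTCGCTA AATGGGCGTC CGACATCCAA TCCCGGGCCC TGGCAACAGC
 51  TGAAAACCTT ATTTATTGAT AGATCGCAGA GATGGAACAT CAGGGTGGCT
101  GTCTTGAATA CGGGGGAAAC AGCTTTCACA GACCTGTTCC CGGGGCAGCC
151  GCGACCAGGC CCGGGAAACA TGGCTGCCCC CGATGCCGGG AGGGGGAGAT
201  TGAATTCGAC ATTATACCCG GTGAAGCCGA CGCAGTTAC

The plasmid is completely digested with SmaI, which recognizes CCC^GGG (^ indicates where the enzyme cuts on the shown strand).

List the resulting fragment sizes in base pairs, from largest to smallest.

SmaI sites (CCCGGG) start at positions 32, 139, 160.
SmaI cuts after base 3 of each site, so after positions 34, 141, 162.
Circular molecule, 3 cuts → 3 fragments:
  35–141 → 107 bp
  142–162 → 21 bp
  163–239 then 1–34 → 77 + 34 = 111 bp
Sorted largest to smallest: 111, 107, 21 bp.

111, 107, 21 bp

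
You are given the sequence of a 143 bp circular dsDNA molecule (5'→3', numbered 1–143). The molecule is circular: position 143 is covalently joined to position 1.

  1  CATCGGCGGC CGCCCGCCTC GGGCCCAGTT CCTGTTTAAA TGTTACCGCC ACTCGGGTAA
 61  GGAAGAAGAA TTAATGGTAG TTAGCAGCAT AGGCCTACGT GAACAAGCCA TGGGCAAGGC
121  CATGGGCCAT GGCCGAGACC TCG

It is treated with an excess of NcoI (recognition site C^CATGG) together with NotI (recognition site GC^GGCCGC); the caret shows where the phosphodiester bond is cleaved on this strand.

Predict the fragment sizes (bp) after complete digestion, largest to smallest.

NcoI sites (CCATGG) start at positions 108, 120, 127.
NcoI cuts after the first base of each site, so after positions 108, 120, 127.
The NotI site (GCGGCCGC) starts at position 6.
NotI cuts after base 2 of each site, so after position 7.
Combined cut positions: 7, 108, 120, 127.
Circular molecule, 4 cuts → 4 fragments:
  8–108 → 101 bp
  109–120 → 12 bp
  121–127 → 7 bp
  128–143 then 1–7 → 16 + 7 = 23 bp
Sorted largest to smallest: 101, 23, 12, 7 bp.

101, 23, 12, 7 bp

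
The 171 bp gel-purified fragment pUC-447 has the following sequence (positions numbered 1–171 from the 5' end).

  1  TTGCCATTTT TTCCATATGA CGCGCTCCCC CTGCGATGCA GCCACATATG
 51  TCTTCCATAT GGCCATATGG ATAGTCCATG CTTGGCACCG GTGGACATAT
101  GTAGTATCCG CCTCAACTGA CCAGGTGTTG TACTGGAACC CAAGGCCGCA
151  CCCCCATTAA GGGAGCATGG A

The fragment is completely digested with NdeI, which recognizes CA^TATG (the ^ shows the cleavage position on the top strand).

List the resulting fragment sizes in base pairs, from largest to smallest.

NdeI sites (CATATG) start at positions 14, 45, 56, 64, 96.
NdeI cuts after base 2 of each site, so after positions 15, 46, 57, 65, 97.
Linear molecule, 5 cuts → 6 fragments:
  1–15 → 15 bp
  16–46 → 31 bp
  47–57 → 11 bp
  58–65 → 8 bp
  66–97 → 32 bp
  98–171 → 74 bp
Sorted largest to smallest: 74, 32, 31, 15, 11, 8 bp.

74, 32, 31, 15, 11, 8 bp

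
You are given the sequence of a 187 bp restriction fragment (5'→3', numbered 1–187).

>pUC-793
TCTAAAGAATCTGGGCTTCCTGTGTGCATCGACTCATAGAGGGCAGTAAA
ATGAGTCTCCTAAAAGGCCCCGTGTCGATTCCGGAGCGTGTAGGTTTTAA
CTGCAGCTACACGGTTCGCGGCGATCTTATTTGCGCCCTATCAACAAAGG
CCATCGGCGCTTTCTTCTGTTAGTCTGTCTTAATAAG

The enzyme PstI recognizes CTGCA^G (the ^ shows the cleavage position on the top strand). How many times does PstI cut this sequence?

CTGCAG occurs starting at position 101.
PstI cuts at 1 site.

1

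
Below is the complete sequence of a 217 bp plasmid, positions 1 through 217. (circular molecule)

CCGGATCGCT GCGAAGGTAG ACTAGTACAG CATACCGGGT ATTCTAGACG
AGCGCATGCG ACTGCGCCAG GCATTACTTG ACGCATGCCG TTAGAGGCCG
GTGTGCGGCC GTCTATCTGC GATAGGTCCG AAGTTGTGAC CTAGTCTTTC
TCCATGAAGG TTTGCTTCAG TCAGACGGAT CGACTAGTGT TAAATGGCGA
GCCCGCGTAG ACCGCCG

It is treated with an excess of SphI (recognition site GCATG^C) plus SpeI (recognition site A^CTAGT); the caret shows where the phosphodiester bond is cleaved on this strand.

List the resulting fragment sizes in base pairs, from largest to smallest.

96, 55, 37, 29 bp

SphI sites (GCATGC) start at positions 54, 83.
SphI cuts after base 5 of each site (before the last base), so after positions 58, 87.
SpeI sites (ACTAGT) start at positions 21, 183.
SpeI cuts after the first base of each site, so after positions 21, 183.
Combined cut positions: 21, 58, 87, 183.
Circular molecule, 4 cuts → 4 fragments:
  22–58 → 37 bp
  59–87 → 29 bp
  88–183 → 96 bp
  184–217 then 1–21 → 34 + 21 = 55 bp
Sorted largest to smallest: 96, 55, 37, 29 bp.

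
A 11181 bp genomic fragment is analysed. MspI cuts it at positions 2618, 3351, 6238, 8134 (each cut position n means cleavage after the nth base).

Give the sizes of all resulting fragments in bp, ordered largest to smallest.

3047, 2887, 2618, 1896, 733 bp

Linear molecule, 4 cuts → 5 fragments:
  2618 − 0 = 2618 bp
  3351 − 2618 = 733 bp
  6238 − 3351 = 2887 bp
  8134 − 6238 = 1896 bp
  11181 − 8134 = 3047 bp
Sorted largest to smallest: 3047, 2887, 2618, 1896, 733 bp.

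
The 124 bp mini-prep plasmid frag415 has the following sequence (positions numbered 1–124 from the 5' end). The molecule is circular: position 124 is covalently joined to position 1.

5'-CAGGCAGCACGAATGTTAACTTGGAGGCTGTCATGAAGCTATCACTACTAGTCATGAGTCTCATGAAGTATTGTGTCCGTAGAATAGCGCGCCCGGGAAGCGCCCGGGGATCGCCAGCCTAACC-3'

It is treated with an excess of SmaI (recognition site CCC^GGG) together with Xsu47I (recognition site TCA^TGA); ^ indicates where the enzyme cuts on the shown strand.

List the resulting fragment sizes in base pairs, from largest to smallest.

SmaI sites (CCCGGG) start at positions 92, 103.
SmaI cuts after base 3 of each site, so after positions 94, 105.
Xsu47I sites (TCATGA) start at positions 31, 52, 61.
Xsu47I cuts after base 3 of each site, so after positions 33, 54, 63.
Combined cut positions: 33, 54, 63, 94, 105.
Circular molecule, 5 cuts → 5 fragments:
  34–54 → 21 bp
  55–63 → 9 bp
  64–94 → 31 bp
  95–105 → 11 bp
  106–124 then 1–33 → 19 + 33 = 52 bp
Sorted largest to smallest: 52, 31, 21, 11, 9 bp.

52, 31, 21, 11, 9 bp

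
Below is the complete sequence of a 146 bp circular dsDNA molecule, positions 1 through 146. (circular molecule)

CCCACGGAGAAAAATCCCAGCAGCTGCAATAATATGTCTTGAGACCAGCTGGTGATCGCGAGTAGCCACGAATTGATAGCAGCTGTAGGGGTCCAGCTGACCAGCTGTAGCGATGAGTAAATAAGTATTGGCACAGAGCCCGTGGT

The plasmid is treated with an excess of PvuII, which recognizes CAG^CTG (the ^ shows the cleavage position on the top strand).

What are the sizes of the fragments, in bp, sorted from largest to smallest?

PvuII sites (CAGCTG) start at positions 21, 46, 80, 94, 102.
PvuII cuts after base 3 of each site, so after positions 23, 48, 82, 96, 104.
Circular molecule, 5 cuts → 5 fragments:
  24–48 → 25 bp
  49–82 → 34 bp
  83–96 → 14 bp
  97–104 → 8 bp
  105–146 then 1–23 → 42 + 23 = 65 bp
Sorted largest to smallest: 65, 34, 25, 14, 8 bp.

65, 34, 25, 14, 8 bp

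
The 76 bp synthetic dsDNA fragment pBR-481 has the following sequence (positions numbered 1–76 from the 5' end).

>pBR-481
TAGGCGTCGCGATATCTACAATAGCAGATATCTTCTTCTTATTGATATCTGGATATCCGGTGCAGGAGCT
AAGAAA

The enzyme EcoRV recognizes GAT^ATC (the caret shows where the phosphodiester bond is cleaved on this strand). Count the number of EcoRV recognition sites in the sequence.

GATATC occurs starting at positions 11, 27, 44, 52.
EcoRV cuts at 4 sites.

4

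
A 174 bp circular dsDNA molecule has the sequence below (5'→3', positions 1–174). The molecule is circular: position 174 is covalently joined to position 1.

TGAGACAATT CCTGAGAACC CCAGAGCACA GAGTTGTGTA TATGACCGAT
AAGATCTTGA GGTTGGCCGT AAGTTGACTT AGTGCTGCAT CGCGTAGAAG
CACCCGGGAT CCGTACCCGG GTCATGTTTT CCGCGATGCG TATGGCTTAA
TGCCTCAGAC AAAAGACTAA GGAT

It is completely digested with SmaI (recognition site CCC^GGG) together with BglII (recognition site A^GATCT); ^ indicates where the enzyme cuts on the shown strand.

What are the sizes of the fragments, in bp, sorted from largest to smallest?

108, 53, 13 bp

SmaI sites (CCCGGG) start at positions 103, 116.
SmaI cuts after base 3 of each site, so after positions 105, 118.
The BglII site (AGATCT) starts at position 52.
BglII cuts after the first base of each site, so after position 52.
Combined cut positions: 52, 105, 118.
Circular molecule, 3 cuts → 3 fragments:
  53–105 → 53 bp
  106–118 → 13 bp
  119–174 then 1–52 → 56 + 52 = 108 bp
Sorted largest to smallest: 108, 53, 13 bp.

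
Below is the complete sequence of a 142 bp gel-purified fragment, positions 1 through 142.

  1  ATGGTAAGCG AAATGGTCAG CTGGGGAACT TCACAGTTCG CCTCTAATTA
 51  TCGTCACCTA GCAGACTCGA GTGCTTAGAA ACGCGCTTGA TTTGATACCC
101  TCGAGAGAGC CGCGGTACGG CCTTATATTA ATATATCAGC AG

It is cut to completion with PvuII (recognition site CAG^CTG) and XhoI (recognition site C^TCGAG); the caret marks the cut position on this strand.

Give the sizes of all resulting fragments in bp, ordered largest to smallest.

The PvuII site (CAGCTG) starts at position 18.
PvuII cuts after base 3 of each site, so after position 20.
XhoI sites (CTCGAG) start at positions 66, 100.
XhoI cuts after the first base of each site, so after positions 66, 100.
Combined cut positions: 20, 66, 100.
Linear molecule, 3 cuts → 4 fragments:
  1–20 → 20 bp
  21–66 → 46 bp
  67–100 → 34 bp
  101–142 → 42 bp
Sorted largest to smallest: 46, 42, 34, 20 bp.

46, 42, 34, 20 bp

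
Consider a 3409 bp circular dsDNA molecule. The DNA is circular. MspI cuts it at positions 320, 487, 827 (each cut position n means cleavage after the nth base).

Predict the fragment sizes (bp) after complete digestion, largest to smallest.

Circular molecule, 3 cuts → 3 fragments:
  487 − 320 = 167 bp
  827 − 487 = 340 bp
  wrap: 3409 − 827 + 320 = 2902 bp
Sorted largest to smallest: 2902, 340, 167 bp.

2902, 340, 167 bp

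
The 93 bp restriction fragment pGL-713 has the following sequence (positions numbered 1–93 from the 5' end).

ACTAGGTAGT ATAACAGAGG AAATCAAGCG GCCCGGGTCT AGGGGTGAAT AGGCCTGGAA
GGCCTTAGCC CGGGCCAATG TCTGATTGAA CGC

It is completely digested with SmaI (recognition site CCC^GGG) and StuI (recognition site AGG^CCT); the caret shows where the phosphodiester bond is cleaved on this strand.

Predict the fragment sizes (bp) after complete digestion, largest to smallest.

34, 22, 19, 9, 9 bp

SmaI sites (CCCGGG) start at positions 32, 69.
SmaI cuts after base 3 of each site, so after positions 34, 71.
StuI sites (AGGCCT) start at positions 51, 60.
StuI cuts after base 3 of each site, so after positions 53, 62.
Combined cut positions: 34, 53, 62, 71.
Linear molecule, 4 cuts → 5 fragments:
  1–34 → 34 bp
  35–53 → 19 bp
  54–62 → 9 bp
  63–71 → 9 bp
  72–93 → 22 bp
Sorted largest to smallest: 34, 22, 19, 9, 9 bp.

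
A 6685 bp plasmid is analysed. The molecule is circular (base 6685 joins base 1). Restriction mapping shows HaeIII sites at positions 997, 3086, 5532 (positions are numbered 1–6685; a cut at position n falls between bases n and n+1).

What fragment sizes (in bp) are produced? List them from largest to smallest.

Circular molecule, 3 cuts → 3 fragments:
  3086 − 997 = 2089 bp
  5532 − 3086 = 2446 bp
  wrap: 6685 − 5532 + 997 = 2150 bp
Sorted largest to smallest: 2446, 2150, 2089 bp.

2446, 2150, 2089 bp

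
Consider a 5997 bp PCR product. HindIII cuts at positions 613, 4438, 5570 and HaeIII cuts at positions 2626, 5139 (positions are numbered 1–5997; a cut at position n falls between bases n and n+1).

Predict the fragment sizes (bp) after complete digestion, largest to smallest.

Combined cut positions (sorted): 613, 2626, 4438, 5139, 5570.
Linear molecule, 5 cuts → 6 fragments:
  613 − 0 = 613 bp
  2626 − 613 = 2013 bp
  4438 − 2626 = 1812 bp
  5139 − 4438 = 701 bp
  5570 − 5139 = 431 bp
  5997 − 5570 = 427 bp
Sorted largest to smallest: 2013, 1812, 701, 613, 431, 427 bp.

2013, 1812, 701, 613, 431, 427 bp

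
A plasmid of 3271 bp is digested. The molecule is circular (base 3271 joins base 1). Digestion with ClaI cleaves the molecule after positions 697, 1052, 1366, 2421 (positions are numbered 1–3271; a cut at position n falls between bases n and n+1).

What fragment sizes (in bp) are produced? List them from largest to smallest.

1547, 1055, 355, 314 bp

Circular molecule, 4 cuts → 4 fragments:
  1052 − 697 = 355 bp
  1366 − 1052 = 314 bp
  2421 − 1366 = 1055 bp
  wrap: 3271 − 2421 + 697 = 1547 bp
Sorted largest to smallest: 1547, 1055, 355, 314 bp.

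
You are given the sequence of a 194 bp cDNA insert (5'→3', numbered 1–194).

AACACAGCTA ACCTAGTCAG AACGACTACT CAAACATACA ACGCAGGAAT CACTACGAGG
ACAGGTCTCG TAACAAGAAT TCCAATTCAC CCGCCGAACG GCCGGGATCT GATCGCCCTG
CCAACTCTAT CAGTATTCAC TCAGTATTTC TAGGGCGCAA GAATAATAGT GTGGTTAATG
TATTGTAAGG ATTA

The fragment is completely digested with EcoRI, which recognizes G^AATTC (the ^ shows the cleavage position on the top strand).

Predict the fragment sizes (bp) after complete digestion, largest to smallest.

117, 77 bp

The EcoRI site (GAATTC) starts at position 77.
EcoRI cuts after the first base of each site, so after position 77.
Linear molecule, 1 cut → 2 fragments:
  1–77 → 77 bp
  78–194 → 117 bp
Sorted largest to smallest: 117, 77 bp.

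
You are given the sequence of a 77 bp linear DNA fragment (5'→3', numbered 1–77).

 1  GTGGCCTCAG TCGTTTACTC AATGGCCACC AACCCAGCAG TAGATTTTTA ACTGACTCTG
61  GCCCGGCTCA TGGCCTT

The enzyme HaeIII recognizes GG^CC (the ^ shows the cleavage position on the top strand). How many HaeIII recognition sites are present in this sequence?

GGCC occurs starting at positions 3, 24, 60, 72.
HaeIII cuts at 4 sites.

4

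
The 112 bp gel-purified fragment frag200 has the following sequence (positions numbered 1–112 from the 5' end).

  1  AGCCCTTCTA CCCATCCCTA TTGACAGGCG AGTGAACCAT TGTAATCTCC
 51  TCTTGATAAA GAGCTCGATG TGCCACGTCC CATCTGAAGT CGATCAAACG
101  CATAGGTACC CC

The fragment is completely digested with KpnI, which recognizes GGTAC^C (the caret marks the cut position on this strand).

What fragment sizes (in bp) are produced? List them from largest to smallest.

The KpnI site (GGTACC) starts at position 105.
KpnI cuts after base 5 of each site (before the last base), so after position 109.
Linear molecule, 1 cut → 2 fragments:
  1–109 → 109 bp
  110–112 → 3 bp
Sorted largest to smallest: 109, 3 bp.

109, 3 bp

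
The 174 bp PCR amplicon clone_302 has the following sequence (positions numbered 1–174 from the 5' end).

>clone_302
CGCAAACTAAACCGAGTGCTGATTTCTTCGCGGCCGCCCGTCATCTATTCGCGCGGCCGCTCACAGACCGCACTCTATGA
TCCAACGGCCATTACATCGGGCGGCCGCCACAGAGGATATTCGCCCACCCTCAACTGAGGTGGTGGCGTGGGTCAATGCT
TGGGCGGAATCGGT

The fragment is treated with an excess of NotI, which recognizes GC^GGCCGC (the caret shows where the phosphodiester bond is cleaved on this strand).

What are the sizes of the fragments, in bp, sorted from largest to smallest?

NotI sites (GCGGCCGC) start at positions 30, 53, 101.
NotI cuts after base 2 of each site, so after positions 31, 54, 102.
Linear molecule, 3 cuts → 4 fragments:
  1–31 → 31 bp
  32–54 → 23 bp
  55–102 → 48 bp
  103–174 → 72 bp
Sorted largest to smallest: 72, 48, 31, 23 bp.

72, 48, 31, 23 bp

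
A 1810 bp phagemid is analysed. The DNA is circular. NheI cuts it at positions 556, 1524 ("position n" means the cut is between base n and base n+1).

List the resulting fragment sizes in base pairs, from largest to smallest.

968, 842 bp

Circular molecule, 2 cuts → 2 fragments:
  1524 − 556 = 968 bp
  wrap: 1810 − 1524 + 556 = 842 bp
Sorted largest to smallest: 968, 842 bp.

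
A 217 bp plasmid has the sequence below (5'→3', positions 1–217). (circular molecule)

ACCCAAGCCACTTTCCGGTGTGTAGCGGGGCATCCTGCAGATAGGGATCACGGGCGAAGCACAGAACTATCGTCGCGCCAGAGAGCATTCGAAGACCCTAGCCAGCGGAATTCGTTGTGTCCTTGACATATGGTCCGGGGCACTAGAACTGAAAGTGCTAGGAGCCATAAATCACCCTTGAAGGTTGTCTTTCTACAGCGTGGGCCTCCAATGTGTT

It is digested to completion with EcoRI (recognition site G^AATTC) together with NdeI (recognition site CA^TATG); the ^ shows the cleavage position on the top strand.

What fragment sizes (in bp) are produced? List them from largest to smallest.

The EcoRI site (GAATTC) starts at position 108.
EcoRI cuts after the first base of each site, so after position 108.
The NdeI site (CATATG) starts at position 127.
NdeI cuts after base 2 of each site, so after position 128.
Combined cut positions: 108, 128.
Circular molecule, 2 cuts → 2 fragments:
  109–128 → 20 bp
  129–217 then 1–108 → 89 + 108 = 197 bp
Sorted largest to smallest: 197, 20 bp.

197, 20 bp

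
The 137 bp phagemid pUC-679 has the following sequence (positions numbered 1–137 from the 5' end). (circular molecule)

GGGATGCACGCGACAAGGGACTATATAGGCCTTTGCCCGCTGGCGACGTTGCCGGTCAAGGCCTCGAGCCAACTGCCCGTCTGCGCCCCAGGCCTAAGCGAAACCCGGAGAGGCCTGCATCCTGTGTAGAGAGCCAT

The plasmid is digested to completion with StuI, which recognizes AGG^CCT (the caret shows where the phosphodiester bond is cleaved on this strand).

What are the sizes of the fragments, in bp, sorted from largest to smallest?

53, 32, 31, 21 bp

StuI sites (AGGCCT) start at positions 27, 59, 90, 111.
StuI cuts after base 3 of each site, so after positions 29, 61, 92, 113.
Circular molecule, 4 cuts → 4 fragments:
  30–61 → 32 bp
  62–92 → 31 bp
  93–113 → 21 bp
  114–137 then 1–29 → 24 + 29 = 53 bp
Sorted largest to smallest: 53, 32, 31, 21 bp.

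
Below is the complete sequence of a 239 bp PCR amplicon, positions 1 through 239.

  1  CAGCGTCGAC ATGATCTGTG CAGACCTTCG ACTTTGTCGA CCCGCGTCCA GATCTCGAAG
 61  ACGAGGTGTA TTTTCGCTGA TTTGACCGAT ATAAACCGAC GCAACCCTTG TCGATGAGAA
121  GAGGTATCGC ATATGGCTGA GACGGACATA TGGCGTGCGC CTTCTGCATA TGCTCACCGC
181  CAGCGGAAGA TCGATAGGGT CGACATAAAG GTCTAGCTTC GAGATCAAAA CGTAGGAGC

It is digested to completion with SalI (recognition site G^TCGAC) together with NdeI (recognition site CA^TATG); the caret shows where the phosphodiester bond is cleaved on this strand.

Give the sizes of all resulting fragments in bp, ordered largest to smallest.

SalI sites (GTCGAC) start at positions 5, 36, 199.
SalI cuts after the first base of each site, so after positions 5, 36, 199.
NdeI sites (CATATG) start at positions 130, 147, 167.
NdeI cuts after base 2 of each site, so after positions 131, 148, 168.
Combined cut positions: 5, 36, 131, 148, 168, 199.
Linear molecule, 6 cuts → 7 fragments:
  1–5 → 5 bp
  6–36 → 31 bp
  37–131 → 95 bp
  132–148 → 17 bp
  149–168 → 20 bp
  169–199 → 31 bp
  200–239 → 40 bp
Sorted largest to smallest: 95, 40, 31, 31, 20, 17, 5 bp.

95, 40, 31, 31, 20, 17, 5 bp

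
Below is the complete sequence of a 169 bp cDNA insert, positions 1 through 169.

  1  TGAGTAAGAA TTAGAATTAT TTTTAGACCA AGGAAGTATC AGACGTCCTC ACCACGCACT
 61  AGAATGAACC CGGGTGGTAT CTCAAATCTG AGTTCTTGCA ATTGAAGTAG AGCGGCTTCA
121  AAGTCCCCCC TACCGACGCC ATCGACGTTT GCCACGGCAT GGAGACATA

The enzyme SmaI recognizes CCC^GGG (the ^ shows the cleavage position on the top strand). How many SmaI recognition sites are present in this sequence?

1

CCCGGG occurs starting at position 69.
SmaI cuts at 1 site.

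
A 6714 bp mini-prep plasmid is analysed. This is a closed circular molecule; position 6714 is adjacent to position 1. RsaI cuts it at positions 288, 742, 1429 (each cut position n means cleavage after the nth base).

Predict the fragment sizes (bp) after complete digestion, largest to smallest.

5573, 687, 454 bp

Circular molecule, 3 cuts → 3 fragments:
  742 − 288 = 454 bp
  1429 − 742 = 687 bp
  wrap: 6714 − 1429 + 288 = 5573 bp
Sorted largest to smallest: 5573, 687, 454 bp.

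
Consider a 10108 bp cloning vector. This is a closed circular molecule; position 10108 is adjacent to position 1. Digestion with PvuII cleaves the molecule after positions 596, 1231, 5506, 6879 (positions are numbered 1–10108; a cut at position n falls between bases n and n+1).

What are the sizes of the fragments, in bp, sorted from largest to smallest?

4275, 3825, 1373, 635 bp

Circular molecule, 4 cuts → 4 fragments:
  1231 − 596 = 635 bp
  5506 − 1231 = 4275 bp
  6879 − 5506 = 1373 bp
  wrap: 10108 − 6879 + 596 = 3825 bp
Sorted largest to smallest: 4275, 3825, 1373, 635 bp.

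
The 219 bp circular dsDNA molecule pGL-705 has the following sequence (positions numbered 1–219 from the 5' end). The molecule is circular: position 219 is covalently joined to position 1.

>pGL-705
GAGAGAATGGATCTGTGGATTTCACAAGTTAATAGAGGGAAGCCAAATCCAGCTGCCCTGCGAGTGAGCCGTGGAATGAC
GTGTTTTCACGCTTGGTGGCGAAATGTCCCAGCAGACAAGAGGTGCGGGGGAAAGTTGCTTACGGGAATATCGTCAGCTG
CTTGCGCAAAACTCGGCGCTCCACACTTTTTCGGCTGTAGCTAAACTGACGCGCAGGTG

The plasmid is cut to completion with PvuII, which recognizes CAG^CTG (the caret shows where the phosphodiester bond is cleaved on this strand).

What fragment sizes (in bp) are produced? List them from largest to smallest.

114, 105 bp

PvuII sites (CAGCTG) start at positions 50, 155.
PvuII cuts after base 3 of each site, so after positions 52, 157.
Circular molecule, 2 cuts → 2 fragments:
  53–157 → 105 bp
  158–219 then 1–52 → 62 + 52 = 114 bp
Sorted largest to smallest: 114, 105 bp.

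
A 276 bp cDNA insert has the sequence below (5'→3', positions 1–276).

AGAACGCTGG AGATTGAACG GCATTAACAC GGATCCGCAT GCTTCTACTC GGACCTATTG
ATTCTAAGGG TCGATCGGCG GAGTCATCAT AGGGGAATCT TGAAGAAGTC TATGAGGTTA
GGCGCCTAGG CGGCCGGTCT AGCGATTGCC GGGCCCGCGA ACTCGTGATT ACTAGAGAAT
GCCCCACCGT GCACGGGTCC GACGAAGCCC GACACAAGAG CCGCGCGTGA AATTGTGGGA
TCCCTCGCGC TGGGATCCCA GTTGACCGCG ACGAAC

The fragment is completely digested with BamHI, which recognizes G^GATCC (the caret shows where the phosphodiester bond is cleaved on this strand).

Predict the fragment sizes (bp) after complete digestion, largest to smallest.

207, 31, 23, 15 bp

BamHI sites (GGATCC) start at positions 31, 238, 253.
BamHI cuts after the first base of each site, so after positions 31, 238, 253.
Linear molecule, 3 cuts → 4 fragments:
  1–31 → 31 bp
  32–238 → 207 bp
  239–253 → 15 bp
  254–276 → 23 bp
Sorted largest to smallest: 207, 31, 23, 15 bp.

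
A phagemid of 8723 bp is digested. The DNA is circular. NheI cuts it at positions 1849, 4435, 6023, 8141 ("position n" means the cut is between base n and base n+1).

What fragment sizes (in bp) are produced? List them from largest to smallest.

Circular molecule, 4 cuts → 4 fragments:
  4435 − 1849 = 2586 bp
  6023 − 4435 = 1588 bp
  8141 − 6023 = 2118 bp
  wrap: 8723 − 8141 + 1849 = 2431 bp
Sorted largest to smallest: 2586, 2431, 2118, 1588 bp.

2586, 2431, 2118, 1588 bp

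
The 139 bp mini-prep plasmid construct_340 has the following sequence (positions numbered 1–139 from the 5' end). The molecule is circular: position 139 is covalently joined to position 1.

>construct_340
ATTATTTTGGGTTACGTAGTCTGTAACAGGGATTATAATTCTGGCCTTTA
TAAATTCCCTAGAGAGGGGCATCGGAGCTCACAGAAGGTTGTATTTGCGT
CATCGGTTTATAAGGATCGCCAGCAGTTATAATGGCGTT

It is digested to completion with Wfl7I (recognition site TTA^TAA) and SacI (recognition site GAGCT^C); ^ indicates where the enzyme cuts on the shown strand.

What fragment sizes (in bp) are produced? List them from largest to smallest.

45, 31, 29, 19, 15 bp

Wfl7I sites (TTATAA) start at positions 33, 48, 108, 127.
Wfl7I cuts after base 3 of each site, so after positions 35, 50, 110, 129.
The SacI site (GAGCTC) starts at position 75.
SacI cuts after base 5 of each site (before the last base), so after position 79.
Combined cut positions: 35, 50, 79, 110, 129.
Circular molecule, 5 cuts → 5 fragments:
  36–50 → 15 bp
  51–79 → 29 bp
  80–110 → 31 bp
  111–129 → 19 bp
  130–139 then 1–35 → 10 + 35 = 45 bp
Sorted largest to smallest: 45, 31, 29, 19, 15 bp.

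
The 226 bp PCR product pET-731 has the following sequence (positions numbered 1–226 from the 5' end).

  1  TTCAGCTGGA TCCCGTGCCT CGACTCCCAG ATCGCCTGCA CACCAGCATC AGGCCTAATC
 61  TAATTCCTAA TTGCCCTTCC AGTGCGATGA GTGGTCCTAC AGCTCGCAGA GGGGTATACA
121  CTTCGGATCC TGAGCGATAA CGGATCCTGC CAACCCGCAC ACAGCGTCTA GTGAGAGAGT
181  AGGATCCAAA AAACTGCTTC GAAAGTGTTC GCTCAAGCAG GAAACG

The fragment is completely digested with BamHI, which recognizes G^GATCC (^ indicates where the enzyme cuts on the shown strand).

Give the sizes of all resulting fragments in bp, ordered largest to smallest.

BamHI sites (GGATCC) start at positions 8, 125, 142, 182.
BamHI cuts after the first base of each site, so after positions 8, 125, 142, 182.
Linear molecule, 4 cuts → 5 fragments:
  1–8 → 8 bp
  9–125 → 117 bp
  126–142 → 17 bp
  143–182 → 40 bp
  183–226 → 44 bp
Sorted largest to smallest: 117, 44, 40, 17, 8 bp.

117, 44, 40, 17, 8 bp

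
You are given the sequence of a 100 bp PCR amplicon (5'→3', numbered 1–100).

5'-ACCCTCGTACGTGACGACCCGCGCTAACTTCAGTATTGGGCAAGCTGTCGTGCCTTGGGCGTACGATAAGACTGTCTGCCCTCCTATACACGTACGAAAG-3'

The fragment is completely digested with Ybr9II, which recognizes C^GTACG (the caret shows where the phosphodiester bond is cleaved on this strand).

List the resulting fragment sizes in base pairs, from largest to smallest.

Ybr9II sites (CGTACG) start at positions 6, 60, 91.
Ybr9II cuts after the first base of each site, so after positions 6, 60, 91.
Linear molecule, 3 cuts → 4 fragments:
  1–6 → 6 bp
  7–60 → 54 bp
  61–91 → 31 bp
  92–100 → 9 bp
Sorted largest to smallest: 54, 31, 9, 6 bp.

54, 31, 9, 6 bp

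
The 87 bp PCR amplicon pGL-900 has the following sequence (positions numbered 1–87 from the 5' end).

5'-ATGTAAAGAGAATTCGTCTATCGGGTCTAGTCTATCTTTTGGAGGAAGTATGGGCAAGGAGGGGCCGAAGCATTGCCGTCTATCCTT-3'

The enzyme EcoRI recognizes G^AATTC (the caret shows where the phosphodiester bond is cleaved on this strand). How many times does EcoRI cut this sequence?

1

GAATTC occurs starting at position 10.
EcoRI cuts at 1 site.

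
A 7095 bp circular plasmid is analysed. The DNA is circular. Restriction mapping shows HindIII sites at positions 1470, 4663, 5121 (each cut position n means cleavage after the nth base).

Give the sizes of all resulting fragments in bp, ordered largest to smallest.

Circular molecule, 3 cuts → 3 fragments:
  4663 − 1470 = 3193 bp
  5121 − 4663 = 458 bp
  wrap: 7095 − 5121 + 1470 = 3444 bp
Sorted largest to smallest: 3444, 3193, 458 bp.

3444, 3193, 458 bp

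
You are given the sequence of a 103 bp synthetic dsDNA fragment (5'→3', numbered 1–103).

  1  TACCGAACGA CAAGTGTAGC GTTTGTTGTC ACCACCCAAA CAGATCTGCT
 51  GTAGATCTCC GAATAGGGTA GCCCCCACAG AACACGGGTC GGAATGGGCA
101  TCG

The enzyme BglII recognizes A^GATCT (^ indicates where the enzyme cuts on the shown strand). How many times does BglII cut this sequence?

2

AGATCT occurs starting at positions 42, 53.
BglII cuts at 2 sites.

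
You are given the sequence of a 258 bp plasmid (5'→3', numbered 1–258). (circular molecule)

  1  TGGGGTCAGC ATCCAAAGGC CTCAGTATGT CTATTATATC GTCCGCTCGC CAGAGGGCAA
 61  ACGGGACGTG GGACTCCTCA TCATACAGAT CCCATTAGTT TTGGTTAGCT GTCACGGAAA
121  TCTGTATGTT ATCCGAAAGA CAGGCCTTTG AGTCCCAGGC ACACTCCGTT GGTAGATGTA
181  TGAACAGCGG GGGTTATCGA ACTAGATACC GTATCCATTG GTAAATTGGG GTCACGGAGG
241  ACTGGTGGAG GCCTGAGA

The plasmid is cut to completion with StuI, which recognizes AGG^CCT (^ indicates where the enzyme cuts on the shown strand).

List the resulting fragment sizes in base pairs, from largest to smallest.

StuI sites (AGGCCT) start at positions 17, 142, 249.
StuI cuts after base 3 of each site, so after positions 19, 144, 251.
Circular molecule, 3 cuts → 3 fragments:
  20–144 → 125 bp
  145–251 → 107 bp
  252–258 then 1–19 → 7 + 19 = 26 bp
Sorted largest to smallest: 125, 107, 26 bp.

125, 107, 26 bp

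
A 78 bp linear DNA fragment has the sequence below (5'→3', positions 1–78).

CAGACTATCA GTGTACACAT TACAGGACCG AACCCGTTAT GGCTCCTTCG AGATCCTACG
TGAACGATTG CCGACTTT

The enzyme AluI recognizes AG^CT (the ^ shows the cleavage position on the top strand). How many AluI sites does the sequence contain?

No occurrence of AGCT is present in the sequence.
AluI does not cut: 0 sites.

0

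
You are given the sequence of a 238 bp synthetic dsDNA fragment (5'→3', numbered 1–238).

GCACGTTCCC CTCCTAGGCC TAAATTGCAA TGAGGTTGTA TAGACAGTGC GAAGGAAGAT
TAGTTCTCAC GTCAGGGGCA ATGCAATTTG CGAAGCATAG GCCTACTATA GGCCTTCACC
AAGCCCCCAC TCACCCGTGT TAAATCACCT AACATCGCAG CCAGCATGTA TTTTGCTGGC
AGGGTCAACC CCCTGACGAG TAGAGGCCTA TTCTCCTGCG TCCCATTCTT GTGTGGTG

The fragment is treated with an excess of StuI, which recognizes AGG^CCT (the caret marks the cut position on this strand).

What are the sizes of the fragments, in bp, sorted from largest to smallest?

94, 83, 32, 18, 11 bp

StuI sites (AGGCCT) start at positions 16, 99, 110, 204.
StuI cuts after base 3 of each site, so after positions 18, 101, 112, 206.
Linear molecule, 4 cuts → 5 fragments:
  1–18 → 18 bp
  19–101 → 83 bp
  102–112 → 11 bp
  113–206 → 94 bp
  207–238 → 32 bp
Sorted largest to smallest: 94, 83, 32, 18, 11 bp.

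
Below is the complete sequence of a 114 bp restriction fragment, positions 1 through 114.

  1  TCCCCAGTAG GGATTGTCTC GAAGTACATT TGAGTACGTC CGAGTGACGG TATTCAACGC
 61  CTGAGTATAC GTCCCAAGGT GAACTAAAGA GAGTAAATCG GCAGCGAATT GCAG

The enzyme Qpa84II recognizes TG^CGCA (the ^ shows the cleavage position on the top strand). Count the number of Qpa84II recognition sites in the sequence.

No occurrence of TGCGCA is present in the sequence.
Qpa84II does not cut: 0 sites.

0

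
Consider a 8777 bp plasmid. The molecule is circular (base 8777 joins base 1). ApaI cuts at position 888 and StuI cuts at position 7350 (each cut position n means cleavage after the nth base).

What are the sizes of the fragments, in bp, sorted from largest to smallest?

Combined cut positions (sorted): 888, 7350.
Circular molecule, 2 cuts → 2 fragments:
  7350 − 888 = 6462 bp
  wrap: 8777 − 7350 + 888 = 2315 bp
Sorted largest to smallest: 6462, 2315 bp.

6462, 2315 bp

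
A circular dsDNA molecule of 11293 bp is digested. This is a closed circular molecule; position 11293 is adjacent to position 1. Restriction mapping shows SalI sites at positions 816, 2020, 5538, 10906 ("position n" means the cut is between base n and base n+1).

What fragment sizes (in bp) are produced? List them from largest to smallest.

5368, 3518, 1204, 1203 bp

Circular molecule, 4 cuts → 4 fragments:
  2020 − 816 = 1204 bp
  5538 − 2020 = 3518 bp
  10906 − 5538 = 5368 bp
  wrap: 11293 − 10906 + 816 = 1203 bp
Sorted largest to smallest: 5368, 3518, 1204, 1203 bp.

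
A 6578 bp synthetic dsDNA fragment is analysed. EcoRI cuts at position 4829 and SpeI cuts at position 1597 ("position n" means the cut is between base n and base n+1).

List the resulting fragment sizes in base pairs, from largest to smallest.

Combined cut positions (sorted): 1597, 4829.
Linear molecule, 2 cuts → 3 fragments:
  1597 − 0 = 1597 bp
  4829 − 1597 = 3232 bp
  6578 − 4829 = 1749 bp
Sorted largest to smallest: 3232, 1749, 1597 bp.

3232, 1749, 1597 bp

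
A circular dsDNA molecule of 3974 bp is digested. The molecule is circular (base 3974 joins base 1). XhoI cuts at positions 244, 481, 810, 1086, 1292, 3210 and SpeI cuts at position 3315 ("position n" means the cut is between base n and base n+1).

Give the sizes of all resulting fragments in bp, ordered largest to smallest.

1918, 903, 329, 276, 237, 206, 105 bp

Combined cut positions (sorted): 244, 481, 810, 1086, 1292, 3210, 3315.
Circular molecule, 7 cuts → 7 fragments:
  481 − 244 = 237 bp
  810 − 481 = 329 bp
  1086 − 810 = 276 bp
  1292 − 1086 = 206 bp
  3210 − 1292 = 1918 bp
  3315 − 3210 = 105 bp
  wrap: 3974 − 3315 + 244 = 903 bp
Sorted largest to smallest: 1918, 903, 329, 276, 237, 206, 105 bp.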